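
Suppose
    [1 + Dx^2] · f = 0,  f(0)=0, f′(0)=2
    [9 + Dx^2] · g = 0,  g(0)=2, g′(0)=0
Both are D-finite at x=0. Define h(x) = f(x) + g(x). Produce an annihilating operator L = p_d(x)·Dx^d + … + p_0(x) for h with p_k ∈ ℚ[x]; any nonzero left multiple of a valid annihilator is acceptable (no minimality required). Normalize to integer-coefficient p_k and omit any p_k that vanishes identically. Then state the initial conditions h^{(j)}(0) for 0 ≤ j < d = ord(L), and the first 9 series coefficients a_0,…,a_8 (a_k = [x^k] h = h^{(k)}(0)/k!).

f: a_k = 0, 2, 0, -1/3, 0, 1/60, 0, -1/2520, 0, …
g: a_k = 2, 0, -9, 0, 27/4, 0, -81/40, 0, 729/2240, …
Sum ⇒ L₀ = lclm(L_f,L_g) in ℚ(x)⟨Dx⟩.
L = 9 + 10·Dx^2 + Dx^4  (order 4).
h: a_k = 2, 2, -9, -1/3, 27/4, 1/60, -81/40, -1/2520, 729/2240, …
ICs: h(0) = 2, h′(0) = 2, h′′(0) = -18, h′′′(0) = -2.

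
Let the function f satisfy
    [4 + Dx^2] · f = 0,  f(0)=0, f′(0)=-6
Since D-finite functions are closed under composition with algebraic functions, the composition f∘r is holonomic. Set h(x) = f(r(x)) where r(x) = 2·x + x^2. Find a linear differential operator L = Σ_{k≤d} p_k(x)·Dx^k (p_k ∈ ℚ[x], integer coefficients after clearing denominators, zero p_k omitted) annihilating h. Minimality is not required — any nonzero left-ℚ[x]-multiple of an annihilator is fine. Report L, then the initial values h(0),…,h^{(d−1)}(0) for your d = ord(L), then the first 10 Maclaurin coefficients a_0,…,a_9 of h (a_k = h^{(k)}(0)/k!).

L = (16 + 48·x + 48·x^2 + 16·x^3) - Dx + (1 + x)·Dx^2  (order 2).
h: a_k = 0, -12, -6, 32, 48, -8/5, -60, -5696/105, 32/15, 38776/945, …
ICs: h(0) = 0, h′(0) = -12.

f: a_k = 0, -6, 0, 4, 0, -4/5, 0, 8/105, 0, -4/945, …
L₀ from L_f via x↦r, Dx↦r'^{-1}Dx.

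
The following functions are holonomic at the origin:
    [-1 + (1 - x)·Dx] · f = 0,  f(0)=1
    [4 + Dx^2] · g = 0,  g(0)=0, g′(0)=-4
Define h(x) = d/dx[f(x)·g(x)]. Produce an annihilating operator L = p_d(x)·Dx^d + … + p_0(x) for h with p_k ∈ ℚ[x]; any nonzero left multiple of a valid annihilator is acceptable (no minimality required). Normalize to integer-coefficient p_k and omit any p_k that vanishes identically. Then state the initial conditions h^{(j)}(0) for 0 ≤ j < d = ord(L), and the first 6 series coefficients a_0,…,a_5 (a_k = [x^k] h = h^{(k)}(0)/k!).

f: a_k = 1, 1, 1, 1, 1, 1, …
g: a_k = 0, -4, 0, 8/3, 0, -8/15, …
h₀=f·g: eliminate ⇒ L₀, order ≤ 1·2.
h₀' ⇒ L via d/dx closure of L₀.
L = (2 - 8·x + 4·x^2) + (-2 + 2·x)·Dx + (1 - 2·x + x^2)·Dx^2  (order 2).
h: a_k = -4, -8, -4, -16/3, -28/3, -56/5, …
ICs: h(0) = -4, h′(0) = -8.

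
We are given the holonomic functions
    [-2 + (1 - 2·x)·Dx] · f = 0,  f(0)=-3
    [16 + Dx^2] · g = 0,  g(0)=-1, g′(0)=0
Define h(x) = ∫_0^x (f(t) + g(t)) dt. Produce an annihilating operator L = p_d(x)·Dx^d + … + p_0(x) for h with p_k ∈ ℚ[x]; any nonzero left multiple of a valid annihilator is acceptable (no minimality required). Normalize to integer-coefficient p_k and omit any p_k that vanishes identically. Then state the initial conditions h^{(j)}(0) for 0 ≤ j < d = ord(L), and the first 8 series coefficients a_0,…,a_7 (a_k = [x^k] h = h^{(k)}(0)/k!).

f: a_k = -3, -6, -12, -24, -48, -96, -192, -384, …
g: a_k = -1, 0, 8, 0, -32/3, 0, 256/45, 0, …
h₀=f+g: left-lcm gives L₀, ord ≤ 3.
h=∫h₀ ⇒ L = L₀·Dx.
L = (160 - 256·x + 256·x^2)·Dx + (-48 + 224·x - 384·x^2 + 256·x^3)·Dx^2 + (10 - 16·x + 16·x^2)·Dx^3 + (-3 + 14·x - 24·x^2 + 16·x^3)·Dx^4  (order 4).
h: a_k = 0, -4, -3, -4/3, -6, -176/15, -16, -8384/315, …
ICs: h(0) = 0, h′(0) = -4, h′′(0) = -6, h′′′(0) = -8.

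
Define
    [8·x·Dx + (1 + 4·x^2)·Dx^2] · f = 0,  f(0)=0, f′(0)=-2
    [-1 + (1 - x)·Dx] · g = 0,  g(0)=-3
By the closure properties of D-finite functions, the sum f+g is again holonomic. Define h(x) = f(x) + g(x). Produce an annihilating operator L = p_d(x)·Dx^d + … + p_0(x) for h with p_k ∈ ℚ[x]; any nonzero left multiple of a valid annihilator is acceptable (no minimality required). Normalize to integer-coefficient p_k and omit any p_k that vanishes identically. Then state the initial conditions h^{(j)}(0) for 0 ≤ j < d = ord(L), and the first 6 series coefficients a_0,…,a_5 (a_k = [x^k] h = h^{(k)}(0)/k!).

L = (8 - 32·x - 96·x^2)·Dx + (-7 + 8·x + 20·x^2 - 96·x^3)·Dx^2 + (1 + 3·x + 12·x^3 - 16·x^4)·Dx^3  (order 3).
h: a_k = -3, -5, -3, -1/3, -3, -47/5, …
ICs: h(0) = -3, h′(0) = -5, h′′(0) = -6.

f: a_k = 0, -2, 0, 8/3, 0, -32/5, …
g: a_k = -3, -3, -3, -3, -3, -3, …
L₀ := lclm(L_f,L_g); ord L₀ ≤ 2+1.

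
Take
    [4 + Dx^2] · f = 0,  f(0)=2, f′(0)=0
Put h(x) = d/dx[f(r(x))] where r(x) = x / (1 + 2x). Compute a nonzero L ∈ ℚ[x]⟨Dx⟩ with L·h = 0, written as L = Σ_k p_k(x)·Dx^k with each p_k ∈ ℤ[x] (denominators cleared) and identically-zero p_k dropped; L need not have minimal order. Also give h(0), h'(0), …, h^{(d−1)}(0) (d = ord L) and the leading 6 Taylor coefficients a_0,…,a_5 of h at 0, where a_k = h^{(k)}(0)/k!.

f: a_k = 2, 0, -4, 0, 4/3, 0, …
L₀ from L_f via x↦r, Dx↦r'^{-1}Dx.
h=h₀': d/dx-closure on L₀ ⇒ L.
L = (28 + 96·x + 96·x^2) + (12 + 72·x + 144·x^2 + 96·x^3)·Dx + (1 + 8·x + 24·x^2 + 32·x^3 + 16·x^4)·Dx^2  (order 2).
h: a_k = 0, -8, 48, -560/3, 1760/3, -24016/15, …
ICs: h(0) = 0, h′(0) = -8.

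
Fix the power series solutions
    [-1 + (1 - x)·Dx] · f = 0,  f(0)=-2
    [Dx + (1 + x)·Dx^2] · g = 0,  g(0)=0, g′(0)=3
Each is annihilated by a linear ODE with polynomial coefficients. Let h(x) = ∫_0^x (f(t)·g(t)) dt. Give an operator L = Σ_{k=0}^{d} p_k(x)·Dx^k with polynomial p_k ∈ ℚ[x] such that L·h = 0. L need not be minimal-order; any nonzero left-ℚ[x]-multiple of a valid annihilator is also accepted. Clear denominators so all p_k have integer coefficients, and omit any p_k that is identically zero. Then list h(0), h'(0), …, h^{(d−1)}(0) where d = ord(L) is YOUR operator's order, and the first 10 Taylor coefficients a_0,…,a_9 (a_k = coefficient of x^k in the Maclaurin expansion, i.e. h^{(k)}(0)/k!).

f: a_k = -2, -2, -2, -2, -2, -2, -2, -2, -2, -2, …
g: a_k = 0, 3, -3/2, 1, -3/4, 3/5, -1/2, 3/7, -3/8, 1/3, …
h₀=f·g: eliminate ⇒ L₀, order ≤ 1·2.
∫: right-multiply L₀ by Dx.
L = Dx + (1 + 3·x)·Dx^2 + (-1 + x^2)·Dx^3  (order 3).
h: a_k = 0, 0, -3, -1, -5/4, -7/10, -47/60, -37/70, -319/560, -533/1260, …
ICs: h(0) = 0, h′(0) = 0, h′′(0) = -6.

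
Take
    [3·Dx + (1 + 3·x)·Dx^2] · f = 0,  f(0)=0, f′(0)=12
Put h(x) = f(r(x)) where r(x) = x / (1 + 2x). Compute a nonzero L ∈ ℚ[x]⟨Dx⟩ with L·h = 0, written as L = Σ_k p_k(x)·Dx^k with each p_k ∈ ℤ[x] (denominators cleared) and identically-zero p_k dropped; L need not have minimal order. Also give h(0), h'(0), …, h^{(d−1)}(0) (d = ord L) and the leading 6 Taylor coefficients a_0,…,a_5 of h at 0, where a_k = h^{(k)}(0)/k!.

L = (7 + 20·x)·Dx + (1 + 7·x + 10·x^2)·Dx^2  (order 2).
h: a_k = 0, 12, -42, 156, -609, 12372/5, …
ICs: h(0) = 0, h′(0) = 12.

f: a_k = 0, 12, -18, 36, -81, 972/5, …
Change of var in L_f (x↦r) gives L₀.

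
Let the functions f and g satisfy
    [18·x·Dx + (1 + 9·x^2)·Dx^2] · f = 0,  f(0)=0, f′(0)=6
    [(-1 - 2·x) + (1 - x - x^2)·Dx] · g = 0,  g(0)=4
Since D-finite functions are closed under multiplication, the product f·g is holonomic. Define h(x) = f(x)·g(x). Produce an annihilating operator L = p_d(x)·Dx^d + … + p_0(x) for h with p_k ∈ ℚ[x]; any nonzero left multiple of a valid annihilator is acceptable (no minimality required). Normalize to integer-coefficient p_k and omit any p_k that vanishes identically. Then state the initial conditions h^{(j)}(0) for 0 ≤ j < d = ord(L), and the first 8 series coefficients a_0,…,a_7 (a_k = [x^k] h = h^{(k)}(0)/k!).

L = (2 + 18·x + 54·x^2) + (2 - 14·x + 36·x^2 + 54·x^3)·Dx + (-1 + x - 8·x^2 + 9·x^3 + 9·x^4)·Dx^2  (order 2).
h: a_k = 0, 24, 24, -24, 0, 1824/5, 1824/5, -61944/35, …
ICs: h(0) = 0, h′(0) = 24.

f: a_k = 0, 6, 0, -18, 0, 486/5, 0, -4374/7, …
g: a_k = 4, 4, 8, 12, 20, 32, 52, 84, …
L₀ := L_f ⊗_s L_g (sym. prod.), ord ≤ 2.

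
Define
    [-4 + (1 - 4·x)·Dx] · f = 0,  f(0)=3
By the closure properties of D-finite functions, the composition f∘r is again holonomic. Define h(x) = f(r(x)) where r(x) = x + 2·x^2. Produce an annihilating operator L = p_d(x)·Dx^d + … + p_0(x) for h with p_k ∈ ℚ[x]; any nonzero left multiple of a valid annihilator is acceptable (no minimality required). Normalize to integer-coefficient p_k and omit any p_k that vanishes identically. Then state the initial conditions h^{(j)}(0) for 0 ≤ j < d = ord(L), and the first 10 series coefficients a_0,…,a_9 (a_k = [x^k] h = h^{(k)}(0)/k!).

L = (4 + 16·x) + (-1 + 4·x + 8·x^2)·Dx  (order 1).
h: a_k = 3, 12, 72, 384, 2112, 11520, 62976, 344064, 1880064, 10272768, …
ICs: h(0) = 3.

f: a_k = 3, 12, 48, 192, 768, 3072, 12288, 49152, 196608, 786432, …
h₀=f(r): pull back L_f along r ⇒ L₀.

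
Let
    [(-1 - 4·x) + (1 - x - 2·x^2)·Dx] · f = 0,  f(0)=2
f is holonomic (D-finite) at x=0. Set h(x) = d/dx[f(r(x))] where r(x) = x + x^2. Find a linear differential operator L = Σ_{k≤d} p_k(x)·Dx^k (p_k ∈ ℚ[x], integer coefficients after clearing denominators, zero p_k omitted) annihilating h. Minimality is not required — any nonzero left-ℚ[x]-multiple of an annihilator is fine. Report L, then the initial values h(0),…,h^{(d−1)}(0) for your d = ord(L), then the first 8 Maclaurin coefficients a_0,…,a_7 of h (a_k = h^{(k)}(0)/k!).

f: a_k = 2, 2, 6, 10, 22, 42, 86, 170, …
Substitute x→r, Dx→(1/r')Dx; clear ⇒ L₀.
h=h₀': d/dx-closure on L₀ ⇒ L.
L = (8 + 10·x + 30·x^2 + 40·x^3 + 20·x^4) + (-1 - x + 5·x^2 + 10·x^3 + 10·x^4 + 4·x^5)·Dx  (order 1).
h: a_k = 2, 16, 66, 232, 800, 2628, 8358, 26112, …
ICs: h(0) = 2.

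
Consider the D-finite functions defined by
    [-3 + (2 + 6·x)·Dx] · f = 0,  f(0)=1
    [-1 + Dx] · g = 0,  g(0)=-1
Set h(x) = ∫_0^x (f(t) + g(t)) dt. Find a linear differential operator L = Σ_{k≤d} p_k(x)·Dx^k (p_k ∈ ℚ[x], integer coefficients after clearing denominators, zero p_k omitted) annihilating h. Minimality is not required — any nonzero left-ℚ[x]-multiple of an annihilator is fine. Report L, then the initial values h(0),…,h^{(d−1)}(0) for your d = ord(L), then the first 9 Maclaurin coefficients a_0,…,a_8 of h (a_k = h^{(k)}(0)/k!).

f: a_k = 1, 3/2, -9/8, 27/16, -405/128, 1701/256, -15309/1024, 72171/2048, -2814669/32768, …
g: a_k = -1, -1, -1/2, -1/6, -1/24, -1/120, -1/720, -1/5040, -1/40320, …
Weyl lclm of L_f,L_g ⇒ L₀ (ord ≤ 2).
Integrate: L := L₀·Dx.
L = (15 + 18·x)·Dx + (-13 - 24·x - 36·x^2)·Dx^2 + (-2 + 6·x + 36·x^2)·Dx^3  (order 3).
h: a_k = 0, 0, 1/4, -13/24, 73/192, -1231/1920, 25483/23040, -688969/322560, 22733737/5160960, …
ICs: h(0) = 0, h′(0) = 0, h′′(0) = 1/2.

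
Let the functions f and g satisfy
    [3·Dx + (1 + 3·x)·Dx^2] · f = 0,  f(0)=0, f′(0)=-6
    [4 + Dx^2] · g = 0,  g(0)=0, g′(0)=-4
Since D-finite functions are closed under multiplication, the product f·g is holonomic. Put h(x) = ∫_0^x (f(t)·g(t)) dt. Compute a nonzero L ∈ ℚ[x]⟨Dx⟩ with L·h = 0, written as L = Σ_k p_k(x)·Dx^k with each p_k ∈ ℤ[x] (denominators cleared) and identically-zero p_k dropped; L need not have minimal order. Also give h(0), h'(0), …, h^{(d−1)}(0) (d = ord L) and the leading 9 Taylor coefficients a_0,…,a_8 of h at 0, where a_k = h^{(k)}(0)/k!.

L = (-1112 - 1248·x + 7344·x^2 + 27648·x^3 + 20736·x^4)·Dx + (-48 + 2160·x + 10368·x^2 + 10368·x^3)·Dx^2 + (-250 + 240·x + 4968·x^2 + 13824·x^3 + 10368·x^4)·Dx^3 + (-12 + 540·x + 2592·x^2 + 2592·x^3)·Dx^4 + (7 + 138·x + 783·x^2 + 1728·x^3 + 1296·x^4)·Dx^5  (order 5).
h: a_k = 0, 0, 0, 8, -9, 56/5, -23, 344/7, -543/5, …
ICs: h(0) = 0, h′(0) = 0, h′′(0) = 0, h′′′(0) = 48, h′′′′(0) = -216.

f: a_k = 0, -6, 9, -18, 81/2, -486/5, 243, -4374/7, 6561/4, …
g: a_k = 0, -4, 0, 8/3, 0, -8/15, 0, 16/315, 0, …
Product ⇒ symmetric product L₀, ord ≤ 4.
h=∫₀ˣh₀: take L = L₀·Dx.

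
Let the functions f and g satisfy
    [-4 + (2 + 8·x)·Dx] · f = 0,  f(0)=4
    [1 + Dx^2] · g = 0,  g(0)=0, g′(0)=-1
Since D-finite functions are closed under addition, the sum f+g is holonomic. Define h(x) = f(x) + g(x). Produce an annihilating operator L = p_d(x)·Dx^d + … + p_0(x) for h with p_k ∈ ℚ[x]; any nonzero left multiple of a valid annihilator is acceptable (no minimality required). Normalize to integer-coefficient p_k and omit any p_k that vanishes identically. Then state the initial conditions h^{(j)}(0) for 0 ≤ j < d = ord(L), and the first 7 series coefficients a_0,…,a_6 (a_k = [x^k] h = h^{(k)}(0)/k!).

f: a_k = 4, 8, -8, 16, -40, 112, -336, …
g: a_k = 0, -1, 0, 1/6, 0, -1/120, 0, …
f+g: L₀ = lclm(L_f,L_g), ord ≤ 1+2.
L = (-26 - 16·x - 32·x^2) + (-3 - 4·x + 48·x^2 + 64·x^3)·Dx + (-26 - 16·x - 32·x^2)·Dx^2 + (-3 - 4·x + 48·x^2 + 64·x^3)·Dx^3  (order 3).
h: a_k = 4, 7, -8, 97/6, -40, 13439/120, -336, …
ICs: h(0) = 4, h′(0) = 7, h′′(0) = -16.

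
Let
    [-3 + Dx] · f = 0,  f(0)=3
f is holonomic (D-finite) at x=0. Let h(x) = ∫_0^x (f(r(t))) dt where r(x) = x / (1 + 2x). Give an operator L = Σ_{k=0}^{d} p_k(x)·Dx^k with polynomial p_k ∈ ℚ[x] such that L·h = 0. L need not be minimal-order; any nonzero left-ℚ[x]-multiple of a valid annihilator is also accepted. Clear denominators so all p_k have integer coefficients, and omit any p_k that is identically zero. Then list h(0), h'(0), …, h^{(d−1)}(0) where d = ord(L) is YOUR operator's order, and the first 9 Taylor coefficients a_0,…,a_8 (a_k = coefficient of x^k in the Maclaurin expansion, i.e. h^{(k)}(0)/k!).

L = -3·Dx + (1 + 4·x + 4·x^2)·Dx^2  (order 2).
h: a_k = 0, 3, 9/2, -3/2, -9/8, 153/40, -519/80, 4743/560, -37323/4480, …
ICs: h(0) = 0, h′(0) = 3.

f: a_k = 3, 9, 27/2, 27/2, 81/8, 243/40, 243/80, 729/560, 2187/4480, …
f∘r: x↦r, Dx↦Dx/r' in L_f ⇒ L₀.
Integrate: L := L₀·Dx.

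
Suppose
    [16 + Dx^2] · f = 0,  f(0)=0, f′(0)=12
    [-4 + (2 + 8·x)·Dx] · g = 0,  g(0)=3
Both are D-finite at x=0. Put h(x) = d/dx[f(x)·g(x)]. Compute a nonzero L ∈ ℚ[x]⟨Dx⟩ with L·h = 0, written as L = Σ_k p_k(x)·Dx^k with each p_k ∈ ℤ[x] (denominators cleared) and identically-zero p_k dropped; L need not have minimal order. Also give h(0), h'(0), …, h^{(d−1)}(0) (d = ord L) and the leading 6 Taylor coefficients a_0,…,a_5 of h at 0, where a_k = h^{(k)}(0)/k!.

f: a_k = 0, 12, 0, -32, 0, 128/5, …
g: a_k = 3, 6, -6, 12, -30, 84, …
Product ⇒ symmetric product L₀, ord ≤ 2.
h=h₀': d/dx-closure on L₀ ⇒ L.
L = (212 + 2304·x + 8704·x^2 + 16384·x^3 + 16384·x^4) + (-4 - 144·x - 768·x^2 - 1024·x^3)·Dx + (7 + 88·x + 432·x^2 + 1024·x^3 + 1024·x^4)·Dx^2  (order 2).
h: a_k = 36, 144, -504, -192, -456, 23328/5, …
ICs: h(0) = 36, h′(0) = 144.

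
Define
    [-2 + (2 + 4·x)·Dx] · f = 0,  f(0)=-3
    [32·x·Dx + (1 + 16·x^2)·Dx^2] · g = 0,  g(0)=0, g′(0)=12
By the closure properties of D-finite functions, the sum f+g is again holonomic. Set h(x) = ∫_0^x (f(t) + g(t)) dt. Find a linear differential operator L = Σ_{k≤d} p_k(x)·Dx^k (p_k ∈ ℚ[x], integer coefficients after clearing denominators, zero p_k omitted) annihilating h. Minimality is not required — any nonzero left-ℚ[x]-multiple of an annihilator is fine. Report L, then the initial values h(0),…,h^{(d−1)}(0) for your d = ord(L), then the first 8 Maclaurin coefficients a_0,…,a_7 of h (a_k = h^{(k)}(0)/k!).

f: a_k = -3, -3, 3/2, -3/2, 15/8, -21/8, 63/16, -99/16, …
g: a_k = 0, 12, 0, -64, 0, 3072/5, 0, -49152/7, …
f+g: L₀ = lclm(L_f,L_g), ord ≤ 1+2.
h=∫₀ˣh₀: take L = L₀·Dx.
L = (-32 - 160·x + 1536·x^2 + 1536·x^3)·Dx^2 + (-35 - 128·x + 1312·x^2 + 6144·x^3 + 5376·x^4)·Dx^3 + (-1 + 30·x + 96·x^2 + 576·x^3 + 1792·x^4 + 1536·x^5)·Dx^4  (order 4).
h: a_k = 0, -3, 9/2, 1/2, -131/8, 3/8, 8157/80, 9/16, …
ICs: h(0) = 0, h′(0) = -3, h′′(0) = 9, h′′′(0) = 3.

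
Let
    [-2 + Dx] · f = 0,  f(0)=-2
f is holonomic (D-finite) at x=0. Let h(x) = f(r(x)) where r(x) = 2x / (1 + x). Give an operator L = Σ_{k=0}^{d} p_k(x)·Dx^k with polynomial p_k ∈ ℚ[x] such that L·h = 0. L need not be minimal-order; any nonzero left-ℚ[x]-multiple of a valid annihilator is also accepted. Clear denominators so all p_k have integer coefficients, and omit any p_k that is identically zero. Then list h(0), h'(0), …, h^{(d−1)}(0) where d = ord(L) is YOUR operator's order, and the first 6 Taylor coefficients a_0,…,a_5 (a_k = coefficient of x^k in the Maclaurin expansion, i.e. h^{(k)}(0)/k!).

L = -4 + (1 + 2·x + x^2)·Dx  (order 1).
h: a_k = -2, -8, -8, 8/3, 8/3, -56/15, …
ICs: h(0) = -2.

f: a_k = -2, -4, -4, -8/3, -4/3, -8/15, …
f∘r: x↦r, Dx↦Dx/r' in L_f ⇒ L₀.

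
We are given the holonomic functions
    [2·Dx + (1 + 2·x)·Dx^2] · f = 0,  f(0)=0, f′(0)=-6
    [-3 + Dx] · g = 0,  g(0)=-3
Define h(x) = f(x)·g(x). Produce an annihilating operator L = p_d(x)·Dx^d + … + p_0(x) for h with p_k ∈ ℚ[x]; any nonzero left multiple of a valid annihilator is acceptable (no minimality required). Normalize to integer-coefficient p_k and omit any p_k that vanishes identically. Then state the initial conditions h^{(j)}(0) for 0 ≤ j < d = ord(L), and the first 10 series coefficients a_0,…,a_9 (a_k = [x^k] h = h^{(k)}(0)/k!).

L = (3 + 18·x) + (-4 - 12·x)·Dx + (1 + 2·x)·Dx^2  (order 2).
h: a_k = 0, 18, 36, 51, 36, 747/20, -3/2, 10233/280, -252/5, 218377/2240, …
ICs: h(0) = 0, h′(0) = 18.

f: a_k = 0, -6, 6, -8, 12, -96/5, 32, -384/7, 96, -512/3, …
g: a_k = -3, -9, -27/2, -27/2, -81/8, -243/40, -243/80, -729/560, -2187/4480, -729/4480, …
f·g: L₀ = L_f ⊗_s L_g, ord ≤ 2·1.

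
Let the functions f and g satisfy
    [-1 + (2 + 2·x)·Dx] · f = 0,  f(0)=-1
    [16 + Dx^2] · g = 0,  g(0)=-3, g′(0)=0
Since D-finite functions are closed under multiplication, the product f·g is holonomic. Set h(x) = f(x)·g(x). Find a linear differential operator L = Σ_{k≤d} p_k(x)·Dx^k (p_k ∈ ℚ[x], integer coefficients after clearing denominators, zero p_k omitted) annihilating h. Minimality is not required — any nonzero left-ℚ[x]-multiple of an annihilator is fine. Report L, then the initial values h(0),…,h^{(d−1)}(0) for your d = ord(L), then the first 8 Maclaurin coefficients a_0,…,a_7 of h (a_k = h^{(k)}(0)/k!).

L = (67 + 128·x + 64·x^2) + (-4 - 4·x)·Dx + (4 + 8·x + 4·x^2)·Dx^2  (order 2).
h: a_k = 3, 3/2, -195/8, -189/16, 4465/128, 3733/256, -310129/15360, -219379/30720, …
ICs: h(0) = 3, h′(0) = 3/2.

f: a_k = -1, -1/2, 1/8, -1/16, 5/128, -7/256, 21/1024, -33/2048, …
g: a_k = -3, 0, 24, 0, -32, 0, 256/15, 0, …
h₀=f·g: eliminate ⇒ L₀, order ≤ 1·2.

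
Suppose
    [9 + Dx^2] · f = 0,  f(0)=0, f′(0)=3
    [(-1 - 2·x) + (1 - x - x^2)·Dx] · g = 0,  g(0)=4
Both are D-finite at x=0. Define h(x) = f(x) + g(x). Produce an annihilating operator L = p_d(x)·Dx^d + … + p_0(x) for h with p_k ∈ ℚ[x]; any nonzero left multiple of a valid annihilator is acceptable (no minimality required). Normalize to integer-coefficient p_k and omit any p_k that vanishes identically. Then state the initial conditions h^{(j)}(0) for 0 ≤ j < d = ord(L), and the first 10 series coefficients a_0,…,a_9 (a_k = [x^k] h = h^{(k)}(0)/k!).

f: a_k = 0, 3, 0, -9/2, 0, 81/40, 0, -243/560, 0, 243/4480, …
g: a_k = 4, 4, 8, 12, 20, 32, 52, 84, 136, 220, …
h₀=f+g: left-lcm gives L₀, ord ≤ 3.
L = (-243 - 432·x + 81·x^2 - 216·x^3 - 405·x^4 - 162·x^5) + (117 - 225·x - 36·x^2 + 297·x^3 - 54·x^4 - 243·x^5 - 81·x^6)·Dx + (-27 - 48·x + 9·x^2 - 24·x^3 - 45·x^4 - 18·x^5)·Dx^2 + (13 - 25·x - 4·x^2 + 33·x^3 - 6·x^4 - 27·x^5 - 9·x^6)·Dx^3  (order 3).
h: a_k = 4, 7, 8, 15/2, 20, 1361/40, 52, 46797/560, 136, 985843/4480, …
ICs: h(0) = 4, h′(0) = 7, h′′(0) = 16.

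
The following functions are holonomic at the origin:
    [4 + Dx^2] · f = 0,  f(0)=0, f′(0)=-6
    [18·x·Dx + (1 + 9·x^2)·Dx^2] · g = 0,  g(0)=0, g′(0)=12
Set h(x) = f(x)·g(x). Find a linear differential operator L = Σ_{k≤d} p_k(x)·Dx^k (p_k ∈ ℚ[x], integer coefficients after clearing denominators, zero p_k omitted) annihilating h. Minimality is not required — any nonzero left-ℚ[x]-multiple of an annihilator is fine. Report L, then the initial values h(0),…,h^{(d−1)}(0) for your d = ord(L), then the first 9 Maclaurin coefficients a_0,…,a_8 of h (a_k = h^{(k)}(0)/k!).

L = (2080 + 50256·x^2 + 89424·x^4 + 186624·x^6 + 419904·x^8) + (3168·x + 38880·x^3 + 139968·x^5 + 419904·x^7)·Dx + (572 + 13788·x^2 + 33048·x^4 + 93312·x^6 + 209952·x^8)·Dx^2 + (792·x + 9720·x^3 + 34992·x^5 + 104976·x^7)·Dx^3 + (13 + 306·x^2 + 2673·x^4 + 11664·x^6 + 26244·x^8)·Dx^4  (order 4).
h: a_k = 0, 0, -72, 0, 264, 0, -1320, 0, 41528/5, …
ICs: h(0) = 0, h′(0) = 0, h′′(0) = -144, h′′′(0) = 0.

f: a_k = 0, -6, 0, 4, 0, -4/5, 0, 8/105, 0, …
g: a_k = 0, 12, 0, -36, 0, 972/5, 0, -8748/7, 0, …
h₀=f·g: eliminate ⇒ L₀, order ≤ 2·2.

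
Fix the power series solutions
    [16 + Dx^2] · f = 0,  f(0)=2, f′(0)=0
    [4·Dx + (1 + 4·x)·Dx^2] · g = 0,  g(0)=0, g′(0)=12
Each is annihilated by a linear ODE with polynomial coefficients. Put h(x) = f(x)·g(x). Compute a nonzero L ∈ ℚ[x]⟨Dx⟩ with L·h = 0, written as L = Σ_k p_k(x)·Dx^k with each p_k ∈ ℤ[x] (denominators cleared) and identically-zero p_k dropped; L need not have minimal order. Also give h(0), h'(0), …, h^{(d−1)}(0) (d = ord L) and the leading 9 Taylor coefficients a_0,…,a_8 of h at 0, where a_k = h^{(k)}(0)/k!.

f: a_k = 2, 0, -16, 0, 64/3, 0, -512/45, 0, 1024/315, …
g: a_k = 0, 12, -24, 64, -192, 3072/5, -2048, 49152/7, -24576, …
h₀=f·g: eliminate ⇒ L₀, order ≤ 2·2.
L = (-768 + 6144·x + 77824·x^2 + 262144·x^3 + 262144·x^4) + (256 + 5120·x + 24576·x^2 + 32768·x^3)·Dx + (1280·x + 10752·x^2 + 32768·x^3 + 32768·x^4)·Dx^2 + (16 + 320·x + 1536·x^2 + 2048·x^3)·Dx^3 + (3 + 56·x + 368·x^2 + 1024·x^3 + 1024·x^4)·Dx^4  (order 4).
h: a_k = 0, 24, -48, -64, 0, 2304/5, -1536, 190464/35, -303104/15, …
ICs: h(0) = 0, h′(0) = 24, h′′(0) = -96, h′′′(0) = -384.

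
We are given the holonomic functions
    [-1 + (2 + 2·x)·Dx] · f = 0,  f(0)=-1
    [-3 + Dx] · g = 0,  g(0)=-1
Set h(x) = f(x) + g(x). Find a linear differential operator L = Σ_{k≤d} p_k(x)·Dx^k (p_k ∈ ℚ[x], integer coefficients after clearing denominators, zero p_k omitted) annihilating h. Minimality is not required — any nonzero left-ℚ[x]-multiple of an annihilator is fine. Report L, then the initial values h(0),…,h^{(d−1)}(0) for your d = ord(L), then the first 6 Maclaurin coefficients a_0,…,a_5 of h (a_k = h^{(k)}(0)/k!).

f: a_k = -1, -1/2, 1/8, -1/16, 5/128, -7/256, …
g: a_k = -1, -3, -9/2, -9/2, -27/8, -81/40, …
f+g: L₀ = lclm(L_f,L_g), ord ≤ 1+1.
L = (21 + 18·x) + (-37 - 72·x - 36·x^2)·Dx + (10 + 22·x + 12·x^2)·Dx^2  (order 2).
h: a_k = -2, -7/2, -35/8, -73/16, -427/128, -2627/1280, …
ICs: h(0) = -2, h′(0) = -7/2.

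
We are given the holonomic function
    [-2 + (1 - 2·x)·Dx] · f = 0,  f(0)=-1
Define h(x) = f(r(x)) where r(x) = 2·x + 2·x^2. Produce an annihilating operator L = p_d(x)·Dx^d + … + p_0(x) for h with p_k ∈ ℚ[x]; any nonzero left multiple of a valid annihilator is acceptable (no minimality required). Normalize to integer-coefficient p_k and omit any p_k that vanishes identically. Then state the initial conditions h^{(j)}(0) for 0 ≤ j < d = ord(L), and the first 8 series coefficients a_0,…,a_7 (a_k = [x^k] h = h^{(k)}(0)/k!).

L = (4 + 8·x) + (-1 + 4·x + 4·x^2)·Dx  (order 1).
h: a_k = -1, -4, -20, -96, -464, -2240, -10816, -52224, …
ICs: h(0) = -1.

f: a_k = -1, -2, -4, -8, -16, -32, -64, -128, …
L₀ from L_f via x↦r, Dx↦r'^{-1}Dx.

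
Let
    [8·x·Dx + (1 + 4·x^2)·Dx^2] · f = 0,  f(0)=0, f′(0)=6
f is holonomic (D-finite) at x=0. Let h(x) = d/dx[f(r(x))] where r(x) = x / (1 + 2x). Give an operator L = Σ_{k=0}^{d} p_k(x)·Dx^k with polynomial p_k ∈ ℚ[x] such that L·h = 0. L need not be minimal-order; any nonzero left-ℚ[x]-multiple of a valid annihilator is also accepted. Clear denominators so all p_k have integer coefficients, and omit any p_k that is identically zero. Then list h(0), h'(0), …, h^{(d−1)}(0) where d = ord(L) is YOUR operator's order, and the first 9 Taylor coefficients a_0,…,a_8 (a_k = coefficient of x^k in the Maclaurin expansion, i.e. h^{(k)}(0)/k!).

L = (4 + 16·x) + (1 + 4·x + 8·x^2)·Dx  (order 1).
h: a_k = 6, -24, 48, 0, -384, 1536, -3072, 0, 24576, …
ICs: h(0) = 6.

f: a_k = 0, 6, 0, -8, 0, 96/5, 0, -384/7, 0, …
L₀ from L_f via x↦r, Dx↦r'^{-1}Dx.
Differentiate: ansatz ord ≤ ord L₀ ⇒ L.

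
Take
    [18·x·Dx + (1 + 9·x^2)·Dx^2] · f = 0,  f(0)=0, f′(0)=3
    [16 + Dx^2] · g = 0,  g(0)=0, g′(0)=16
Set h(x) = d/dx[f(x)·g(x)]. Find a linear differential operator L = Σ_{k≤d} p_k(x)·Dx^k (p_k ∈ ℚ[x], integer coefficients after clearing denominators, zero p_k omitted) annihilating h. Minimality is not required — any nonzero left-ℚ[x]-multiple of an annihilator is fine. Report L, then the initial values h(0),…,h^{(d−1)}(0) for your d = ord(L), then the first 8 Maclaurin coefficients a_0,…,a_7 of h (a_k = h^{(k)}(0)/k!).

L = (524992 + 14103936·x^2 + 183342528·x^4 + 608394240·x^6 + 1431032832·x^8 + 3627970560·x^10 + 8707129344·x^12) + (314208·x + 11036736·x^3 + 108591840·x^5 + 419904000·x^7 + 1209323520·x^9 + 2176782336·x^11)·Dx + (38012 + 1098792·x^2 + 14837580·x^4 + 64186992·x^6 + 209112192·x^8 + 589545216·x^10 + 1088391168·x^12)·Dx^2 + (19638·x + 689796·x^3 + 6786990·x^5 + 26244000·x^7 + 75582720·x^9 + 136048896·x^11)·Dx^3 + (325 + 13581·x^2 + 211167·x^4 + 1635147·x^6 + 7479540·x^8 + 22674816·x^10 + 34012224·x^12)·Dx^4  (order 4).
h: a_k = 0, 96, 0, -1088, 0, 7584, 0, -178048/3, …
ICs: h(0) = 0, h′(0) = 96, h′′(0) = 0, h′′′(0) = -6528.

f: a_k = 0, 3, 0, -9, 0, 243/5, 0, -2187/7, …
g: a_k = 0, 16, 0, -128/3, 0, 512/15, 0, -4096/315, …
h₀=f·g: eliminate ⇒ L₀, order ≤ 2·2.
h₀' ⇒ L via d/dx closure of L₀.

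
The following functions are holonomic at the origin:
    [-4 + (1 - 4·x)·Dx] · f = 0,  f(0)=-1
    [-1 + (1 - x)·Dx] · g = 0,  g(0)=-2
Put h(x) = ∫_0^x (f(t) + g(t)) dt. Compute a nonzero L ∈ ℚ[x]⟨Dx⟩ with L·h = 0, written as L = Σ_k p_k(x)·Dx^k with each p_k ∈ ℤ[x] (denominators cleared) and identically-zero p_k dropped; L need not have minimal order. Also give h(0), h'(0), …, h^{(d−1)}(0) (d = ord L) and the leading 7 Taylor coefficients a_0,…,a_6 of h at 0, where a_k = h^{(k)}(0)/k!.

f: a_k = -1, -4, -16, -64, -256, -1024, -4096, …
g: a_k = -2, -2, -2, -2, -2, -2, -2, …
Sum ⇒ L₀ = lclm(L_f,L_g) in ℚ(x)⟨Dx⟩.
Integrate: L := L₀·Dx.
L = -8·Dx + (10 - 16·x)·Dx^2 + (-1 + 5·x - 4·x^2)·Dx^3  (order 3).
h: a_k = 0, -3, -3, -6, -33/2, -258/5, -171, …
ICs: h(0) = 0, h′(0) = -3, h′′(0) = -6.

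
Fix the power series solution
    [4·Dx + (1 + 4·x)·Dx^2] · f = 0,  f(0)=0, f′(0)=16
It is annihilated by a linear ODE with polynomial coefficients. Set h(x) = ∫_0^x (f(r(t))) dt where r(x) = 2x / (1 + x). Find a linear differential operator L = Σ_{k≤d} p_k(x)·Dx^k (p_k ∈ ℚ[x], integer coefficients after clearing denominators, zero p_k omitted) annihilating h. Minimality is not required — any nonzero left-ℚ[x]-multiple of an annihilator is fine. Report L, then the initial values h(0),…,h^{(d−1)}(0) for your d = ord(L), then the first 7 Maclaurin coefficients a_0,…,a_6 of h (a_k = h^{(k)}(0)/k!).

f: a_k = 0, 16, -32, 256/3, -256, 4096/5, -8192/3, …
L₀ from L_f via x↦r, Dx↦r'^{-1}Dx.
∫: right-multiply L₀ by Dx.
L = (10 + 18·x)·Dx^2 + (1 + 10·x + 9·x^2)·Dx^3  (order 3).
h: a_k = 0, 0, 16, -160/3, 728/3, -1312, 118096/15, …
ICs: h(0) = 0, h′(0) = 0, h′′(0) = 32.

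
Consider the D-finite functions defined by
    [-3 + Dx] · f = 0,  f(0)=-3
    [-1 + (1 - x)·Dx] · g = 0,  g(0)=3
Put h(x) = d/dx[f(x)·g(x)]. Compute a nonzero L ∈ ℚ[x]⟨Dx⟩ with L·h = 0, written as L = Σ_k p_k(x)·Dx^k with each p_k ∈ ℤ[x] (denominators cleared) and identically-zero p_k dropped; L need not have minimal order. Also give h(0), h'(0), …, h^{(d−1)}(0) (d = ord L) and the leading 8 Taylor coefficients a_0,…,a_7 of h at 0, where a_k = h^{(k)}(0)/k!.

L = (17 - 24·x + 9·x^2) + (-4 + 7·x - 3·x^2)·Dx  (order 1).
h: a_k = -36, -153, -351, -1179/2, -828, -41931/40, -50013/40, -806769/560, …
ICs: h(0) = -36.

f: a_k = -3, -9, -27/2, -27/2, -81/8, -243/40, -243/80, -729/560, …
g: a_k = 3, 3, 3, 3, 3, 3, 3, 3, …
L₀ := L_f ⊗_s L_g (sym. prod.), ord ≤ 1.
Derive L from L₀ (diff closure).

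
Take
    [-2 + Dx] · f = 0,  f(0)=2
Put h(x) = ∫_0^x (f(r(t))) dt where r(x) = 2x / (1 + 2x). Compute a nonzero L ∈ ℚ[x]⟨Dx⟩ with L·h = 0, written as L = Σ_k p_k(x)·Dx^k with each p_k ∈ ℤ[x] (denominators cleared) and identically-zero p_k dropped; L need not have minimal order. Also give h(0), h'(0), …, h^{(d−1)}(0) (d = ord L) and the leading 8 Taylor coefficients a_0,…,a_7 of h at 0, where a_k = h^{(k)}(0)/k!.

L = -4·Dx + (1 + 4·x + 4·x^2)·Dx^2  (order 2).
h: a_k = 0, 2, 4, 0, -8/3, 64/15, -64/15, 512/315, …
ICs: h(0) = 0, h′(0) = 2.

f: a_k = 2, 4, 4, 8/3, 4/3, 8/15, 8/45, 16/315, …
h₀=f(r): pull back L_f along r ⇒ L₀.
∫: right-multiply L₀ by Dx.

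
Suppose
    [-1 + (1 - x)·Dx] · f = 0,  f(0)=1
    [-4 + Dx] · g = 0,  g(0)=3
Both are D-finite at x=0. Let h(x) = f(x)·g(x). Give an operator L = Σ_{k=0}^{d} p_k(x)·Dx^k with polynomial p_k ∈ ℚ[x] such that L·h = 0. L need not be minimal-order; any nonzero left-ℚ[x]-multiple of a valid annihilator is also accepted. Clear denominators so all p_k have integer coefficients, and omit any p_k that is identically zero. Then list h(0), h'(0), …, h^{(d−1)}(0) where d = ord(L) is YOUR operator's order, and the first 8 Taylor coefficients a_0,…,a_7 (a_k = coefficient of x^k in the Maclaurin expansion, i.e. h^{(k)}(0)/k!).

L = (5 - 4·x) + (-1 + x)·Dx  (order 1).
h: a_k = 3, 15, 39, 71, 103, 643/5, 437/3, 16319/105, …
ICs: h(0) = 3.

f: a_k = 1, 1, 1, 1, 1, 1, 1, 1, …
g: a_k = 3, 12, 24, 32, 32, 128/5, 256/15, 1024/105, …
h₀=f·g: eliminate ⇒ L₀, order ≤ 1·1.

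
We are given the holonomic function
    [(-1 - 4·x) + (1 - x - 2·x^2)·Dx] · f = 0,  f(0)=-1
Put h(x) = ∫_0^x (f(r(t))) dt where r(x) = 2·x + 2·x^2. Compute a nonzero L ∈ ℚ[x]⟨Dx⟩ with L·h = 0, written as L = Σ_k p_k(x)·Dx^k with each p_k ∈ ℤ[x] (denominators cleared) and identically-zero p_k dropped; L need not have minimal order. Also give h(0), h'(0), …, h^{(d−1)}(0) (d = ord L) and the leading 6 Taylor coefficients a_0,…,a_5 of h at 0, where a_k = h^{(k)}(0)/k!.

f: a_k = -1, -1, -3, -5, -11, -21, …
f∘r: x↦r, Dx↦Dx/r' in L_f ⇒ L₀.
∫: right-multiply L₀ by Dx.
L = (2 + 20·x + 48·x^2 + 32·x^3)·Dx + (-1 + 2·x + 10·x^2 + 16·x^3 + 8·x^4)·Dx^2  (order 2).
h: a_k = 0, -1, -1, -14/3, -16, -308/5, …
ICs: h(0) = 0, h′(0) = -1.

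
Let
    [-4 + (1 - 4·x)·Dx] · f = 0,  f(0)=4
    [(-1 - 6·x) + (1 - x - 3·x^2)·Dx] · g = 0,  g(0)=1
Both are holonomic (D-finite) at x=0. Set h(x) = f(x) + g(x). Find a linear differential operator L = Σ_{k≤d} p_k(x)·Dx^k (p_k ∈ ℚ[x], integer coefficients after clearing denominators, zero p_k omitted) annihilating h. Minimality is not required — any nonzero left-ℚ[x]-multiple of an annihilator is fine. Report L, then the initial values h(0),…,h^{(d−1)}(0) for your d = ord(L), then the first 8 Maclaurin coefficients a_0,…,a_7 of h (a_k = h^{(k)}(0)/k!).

L = (-72·x + 72·x^2 - 96·x^3) + (8 - 6·x - 66·x^2 + 112·x^3 - 192·x^4)·Dx + (-1 + 7·x - 15·x^2 + 10·x^3 + 20·x^4 - 48·x^5)·Dx^2  (order 2).
h: a_k = 5, 17, 68, 263, 1043, 4136, 16481, 65753, …
ICs: h(0) = 5, h′(0) = 17.

f: a_k = 4, 16, 64, 256, 1024, 4096, 16384, 65536, …
g: a_k = 1, 1, 4, 7, 19, 40, 97, 217, …
h₀=f+g: left-lcm gives L₀, ord ≤ 2.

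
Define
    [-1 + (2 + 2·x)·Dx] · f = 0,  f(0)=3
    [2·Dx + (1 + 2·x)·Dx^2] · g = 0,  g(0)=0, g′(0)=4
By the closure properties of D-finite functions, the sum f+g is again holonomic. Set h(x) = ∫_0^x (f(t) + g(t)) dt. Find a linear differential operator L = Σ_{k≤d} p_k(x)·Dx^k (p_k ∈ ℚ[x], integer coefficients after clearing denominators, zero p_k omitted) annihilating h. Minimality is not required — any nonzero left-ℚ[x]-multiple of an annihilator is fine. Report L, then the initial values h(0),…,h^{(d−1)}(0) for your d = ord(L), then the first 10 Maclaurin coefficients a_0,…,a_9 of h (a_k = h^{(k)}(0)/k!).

L = (10 + 4·x)·Dx^2 + (29 + 52·x + 20·x^2)·Dx^3 + (6 + 22·x + 24·x^2 + 8·x^3)·Dx^4  (order 4).
h: a_k = 0, 3, 11/4, -35/24, 265/192, -1039/640, 16489/7680, -65725/21504, 524981/114688, -2098439/294912, …
ICs: h(0) = 0, h′(0) = 3, h′′(0) = 11/2, h′′′(0) = -35/4.

f: a_k = 3, 3/2, -3/8, 3/16, -15/128, 21/256, -63/1024, 99/2048, -1287/32768, 2145/65536, …
g: a_k = 0, 4, -4, 16/3, -8, 64/5, -64/3, 256/7, -64, 1024/9, …
Sum ⇒ L₀ = lclm(L_f,L_g) in ℚ(x)⟨Dx⟩.
Integrate: L := L₀·Dx.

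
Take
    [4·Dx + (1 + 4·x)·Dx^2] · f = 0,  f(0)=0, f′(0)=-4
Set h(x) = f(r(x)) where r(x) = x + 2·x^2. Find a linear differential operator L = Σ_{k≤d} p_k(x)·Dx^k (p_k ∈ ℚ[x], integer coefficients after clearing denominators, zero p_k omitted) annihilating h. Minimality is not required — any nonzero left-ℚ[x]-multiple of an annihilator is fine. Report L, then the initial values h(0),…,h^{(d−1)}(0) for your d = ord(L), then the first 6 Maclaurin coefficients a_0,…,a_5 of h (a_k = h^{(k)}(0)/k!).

L = (16·x + 32·x^2)·Dx + (1 + 8·x + 24·x^2 + 32·x^3)·Dx^2  (order 2).
h: a_k = 0, -4, 0, 32/3, -32, 256/5, …
ICs: h(0) = 0, h′(0) = -4.

f: a_k = 0, -4, 8, -64/3, 64, -1024/5, …
h₀=f(r): pull back L_f along r ⇒ L₀.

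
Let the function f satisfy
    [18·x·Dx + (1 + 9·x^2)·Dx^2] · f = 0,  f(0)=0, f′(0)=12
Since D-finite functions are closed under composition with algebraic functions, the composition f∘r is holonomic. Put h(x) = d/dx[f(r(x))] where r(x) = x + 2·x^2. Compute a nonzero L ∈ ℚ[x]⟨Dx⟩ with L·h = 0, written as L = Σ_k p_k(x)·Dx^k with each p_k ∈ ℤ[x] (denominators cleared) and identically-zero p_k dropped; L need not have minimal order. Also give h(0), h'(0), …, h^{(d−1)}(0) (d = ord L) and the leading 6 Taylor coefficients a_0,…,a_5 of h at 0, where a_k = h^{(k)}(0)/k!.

f: a_k = 0, 12, 0, -36, 0, 972/5, …
L₀ from L_f via x↦r, Dx↦r'^{-1}Dx.
h₀' ⇒ L via d/dx closure of L₀.
L = (-4 + 18·x + 144·x^2 + 432·x^3 + 432·x^4) + (1 + 4·x + 9·x^2 + 72·x^3 + 180·x^4 + 144·x^5)·Dx  (order 1).
h: a_k = 12, 48, -108, -864, -1188, 9936, …
ICs: h(0) = 12.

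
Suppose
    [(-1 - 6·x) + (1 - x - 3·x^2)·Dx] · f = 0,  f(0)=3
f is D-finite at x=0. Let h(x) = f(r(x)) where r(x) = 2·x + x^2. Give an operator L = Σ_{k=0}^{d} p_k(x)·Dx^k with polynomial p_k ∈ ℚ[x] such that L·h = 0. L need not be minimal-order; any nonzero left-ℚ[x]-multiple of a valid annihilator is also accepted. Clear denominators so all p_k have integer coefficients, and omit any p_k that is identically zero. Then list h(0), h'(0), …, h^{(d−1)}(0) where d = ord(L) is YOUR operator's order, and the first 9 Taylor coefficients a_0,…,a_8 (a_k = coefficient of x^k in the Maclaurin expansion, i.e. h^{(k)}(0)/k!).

f: a_k = 3, 3, 12, 21, 57, 120, 291, 651, 1524, …
Substitute x→r, Dx→(1/r')Dx; clear ⇒ L₀.
L = (2 + 26·x + 36·x^2 + 12·x^3) + (-1 + 2·x + 13·x^2 + 12·x^3 + 3·x^4)·Dx  (order 1).
h: a_k = 3, 6, 51, 216, 1176, 5790, 29613, 149256, 756489, …
ICs: h(0) = 3.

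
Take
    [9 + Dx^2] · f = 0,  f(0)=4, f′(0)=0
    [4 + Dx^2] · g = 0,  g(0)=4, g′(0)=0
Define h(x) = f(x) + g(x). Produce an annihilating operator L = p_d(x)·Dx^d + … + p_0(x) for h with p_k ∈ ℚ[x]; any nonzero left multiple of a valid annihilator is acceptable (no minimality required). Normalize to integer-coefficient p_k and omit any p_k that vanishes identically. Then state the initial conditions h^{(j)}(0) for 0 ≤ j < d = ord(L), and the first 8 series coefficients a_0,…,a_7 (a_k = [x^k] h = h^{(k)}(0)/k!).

f: a_k = 4, 0, -18, 0, 27/2, 0, -81/20, 0, …
g: a_k = 4, 0, -8, 0, 8/3, 0, -16/45, 0, …
Weyl lclm of L_f,L_g ⇒ L₀ (ord ≤ 4).
L = 36 + 13·Dx^2 + Dx^4  (order 4).
h: a_k = 8, 0, -26, 0, 97/6, 0, -793/180, 0, …
ICs: h(0) = 8, h′(0) = 0, h′′(0) = -52, h′′′(0) = 0.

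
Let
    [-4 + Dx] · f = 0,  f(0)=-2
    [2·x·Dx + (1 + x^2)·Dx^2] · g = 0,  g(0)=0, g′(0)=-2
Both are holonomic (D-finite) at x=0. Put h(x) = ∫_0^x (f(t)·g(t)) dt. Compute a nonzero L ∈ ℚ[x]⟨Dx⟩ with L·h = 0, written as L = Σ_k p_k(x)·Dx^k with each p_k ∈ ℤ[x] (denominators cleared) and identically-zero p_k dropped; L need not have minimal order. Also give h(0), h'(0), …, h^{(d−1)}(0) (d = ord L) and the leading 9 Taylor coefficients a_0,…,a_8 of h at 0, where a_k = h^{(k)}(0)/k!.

f: a_k = -2, -8, -16, -64/3, -64/3, -256/15, -512/45, -2048/315, -1024/315, …
g: a_k = 0, -2, 0, 2/3, 0, -2/5, 0, 2/7, 0, …
Product ⇒ symmetric product L₀, ord ≤ 2.
h=∫₀ˣh₀: take L = L₀·Dx.
L = (16 - 8·x + 16·x^2)·Dx + (-8 + 2·x - 8·x^2)·Dx^2 + (1 + x^2)·Dx^3  (order 3).
h: a_k = 0, 0, 2, 16/3, 23/3, 112/15, 82/15, 208/63, 377/210, …
ICs: h(0) = 0, h′(0) = 0, h′′(0) = 4.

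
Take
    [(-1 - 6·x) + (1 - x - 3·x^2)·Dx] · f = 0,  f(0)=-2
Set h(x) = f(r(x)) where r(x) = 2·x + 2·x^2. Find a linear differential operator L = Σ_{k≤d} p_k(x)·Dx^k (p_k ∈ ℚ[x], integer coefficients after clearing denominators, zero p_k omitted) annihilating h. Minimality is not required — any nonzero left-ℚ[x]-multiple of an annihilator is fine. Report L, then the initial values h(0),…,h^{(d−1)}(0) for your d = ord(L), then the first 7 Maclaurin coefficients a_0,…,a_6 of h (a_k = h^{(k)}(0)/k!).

L = (2 + 28·x + 72·x^2 + 48·x^3) + (-1 + 2·x + 14·x^2 + 24·x^3 + 12·x^4)·Dx  (order 1).
h: a_k = -2, -4, -36, -176, -976, -5328, -28976, …
ICs: h(0) = -2.

f: a_k = -2, -2, -8, -14, -38, -80, -194, …
Substitute x→r, Dx→(1/r')Dx; clear ⇒ L₀.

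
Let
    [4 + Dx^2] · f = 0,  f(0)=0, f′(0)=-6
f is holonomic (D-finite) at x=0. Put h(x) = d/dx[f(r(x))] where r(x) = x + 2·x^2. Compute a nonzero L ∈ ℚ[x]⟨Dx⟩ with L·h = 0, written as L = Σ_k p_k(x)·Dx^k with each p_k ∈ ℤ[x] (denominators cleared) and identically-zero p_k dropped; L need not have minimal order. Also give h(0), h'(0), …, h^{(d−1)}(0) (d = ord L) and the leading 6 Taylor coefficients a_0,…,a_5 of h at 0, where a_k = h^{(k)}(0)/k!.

L = (52 + 64·x + 384·x^2 + 1024·x^3 + 1024·x^4) + (-12 - 48·x)·Dx + (1 + 8·x + 16·x^2)·Dx^2  (order 2).
h: a_k = -6, -24, 12, 96, 236, 144, …
ICs: h(0) = -6, h′(0) = -24.

f: a_k = 0, -6, 0, 4, 0, -4/5, …
f∘r: x↦r, Dx↦Dx/r' in L_f ⇒ L₀.
Derive L from L₀ (diff closure).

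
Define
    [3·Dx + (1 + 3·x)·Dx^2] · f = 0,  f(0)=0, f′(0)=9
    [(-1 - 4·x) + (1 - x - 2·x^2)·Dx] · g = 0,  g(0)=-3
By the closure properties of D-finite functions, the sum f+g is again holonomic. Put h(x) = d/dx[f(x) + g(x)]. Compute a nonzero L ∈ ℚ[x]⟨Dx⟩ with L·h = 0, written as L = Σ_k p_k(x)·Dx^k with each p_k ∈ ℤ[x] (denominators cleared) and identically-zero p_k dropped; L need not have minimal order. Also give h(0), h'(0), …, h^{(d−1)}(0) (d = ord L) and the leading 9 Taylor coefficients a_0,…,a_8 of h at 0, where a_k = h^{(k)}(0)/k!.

L = (-66 - 270·x - 576·x^2 - 336·x^3 - 288·x^4) + (-4 - 96·x - 492·x^2 - 832·x^3 - 696·x^4 - 480·x^5)·Dx + (3 + 19·x + 25·x^2 - 39·x^3 - 116·x^4 - 164·x^5 - 96·x^6)·Dx^2  (order 2).
h: a_k = 6, -45, 36, -375, 414, -2961, 4776, -23787, 49842, …
ICs: h(0) = 6, h′(0) = -45.

f: a_k = 0, 9, -27/2, 27, -243/4, 729/5, -729/2, 6561/7, -19683/8, …
g: a_k = -3, -3, -9, -15, -33, -63, -129, -255, -513, …
Sum ⇒ L₀ = lclm(L_f,L_g) in ℚ(x)⟨Dx⟩.
Differentiate: ansatz ord ≤ ord L₀ ⇒ L.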